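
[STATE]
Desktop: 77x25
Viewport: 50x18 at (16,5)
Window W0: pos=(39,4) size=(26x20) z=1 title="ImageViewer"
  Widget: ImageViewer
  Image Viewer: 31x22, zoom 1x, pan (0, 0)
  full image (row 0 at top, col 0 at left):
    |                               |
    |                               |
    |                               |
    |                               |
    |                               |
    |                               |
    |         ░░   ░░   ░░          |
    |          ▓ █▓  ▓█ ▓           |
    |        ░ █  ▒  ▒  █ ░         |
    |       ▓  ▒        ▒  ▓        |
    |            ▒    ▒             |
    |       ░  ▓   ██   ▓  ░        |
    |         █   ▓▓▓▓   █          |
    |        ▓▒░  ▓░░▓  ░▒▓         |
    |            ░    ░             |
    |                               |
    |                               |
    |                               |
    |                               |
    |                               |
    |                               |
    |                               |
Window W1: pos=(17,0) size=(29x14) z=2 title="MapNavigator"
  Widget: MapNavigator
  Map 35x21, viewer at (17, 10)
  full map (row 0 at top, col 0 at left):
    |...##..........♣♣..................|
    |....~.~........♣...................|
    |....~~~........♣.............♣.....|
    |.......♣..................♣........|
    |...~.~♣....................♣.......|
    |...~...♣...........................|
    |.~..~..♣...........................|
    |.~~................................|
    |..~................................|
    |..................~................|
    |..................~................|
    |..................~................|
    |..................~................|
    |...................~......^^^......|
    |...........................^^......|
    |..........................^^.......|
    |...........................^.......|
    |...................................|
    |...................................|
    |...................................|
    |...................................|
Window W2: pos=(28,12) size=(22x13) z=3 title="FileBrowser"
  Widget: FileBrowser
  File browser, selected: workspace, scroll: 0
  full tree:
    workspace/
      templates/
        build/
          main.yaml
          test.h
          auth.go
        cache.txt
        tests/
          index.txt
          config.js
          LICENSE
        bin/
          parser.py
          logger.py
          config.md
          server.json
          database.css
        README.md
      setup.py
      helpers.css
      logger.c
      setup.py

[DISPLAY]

 ┃...........................┃Viewer            ┃ 
 ┃...........................┃──────────────────┨ 
 ┃..............~............┃                  ┃ 
 ┃.............@~............┃                  ┃ 
 ┃..............~............┃                  ┃ 
 ┃..............~............┃                  ┃ 
 ┃...............~......^^^..┃                  ┃ 
 ┃..........┏━━━━━━━━━━━━━━━━━━━━┓              ┃ 
 ┗━━━━━━━━━━┃ FileBrowser        ┃░   ░░   ░░   ┃ 
            ┠────────────────────┨▓ █▓  ▓█ ▓    ┃ 
            ┃> [-] workspace/    ┃█  ▒  ▒  █ ░  ┃ 
            ┃    [+] templates/  ┃▒        ▒  ▓ ┃ 
            ┃    setup.py        ┃  ▒    ▒      ┃ 
            ┃    helpers.css     ┃▓   ██   ▓  ░ ┃ 
            ┃    logger.c        ┃   ▓▓▓▓   █   ┃ 
            ┃    setup.py        ┃░  ▓░░▓  ░▒▓  ┃ 
            ┃                    ┃  ░    ░      ┃ 
            ┃                    ┃              ┃ 


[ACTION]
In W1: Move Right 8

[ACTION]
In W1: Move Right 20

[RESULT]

 ┃..............             ┃Viewer            ┃ 
 ┃..............             ┃──────────────────┨ 
 ┃..............             ┃                  ┃ 
 ┃.............@             ┃                  ┃ 
 ┃..............             ┃                  ┃ 
 ┃..............             ┃                  ┃ 
 ┃.....^^^......             ┃                  ┃ 
 ┃......^^..┏━━━━━━━━━━━━━━━━━━━━┓              ┃ 
 ┗━━━━━━━━━━┃ FileBrowser        ┃░   ░░   ░░   ┃ 
            ┠────────────────────┨▓ █▓  ▓█ ▓    ┃ 
            ┃> [-] workspace/    ┃█  ▒  ▒  █ ░  ┃ 
            ┃    [+] templates/  ┃▒        ▒  ▓ ┃ 
            ┃    setup.py        ┃  ▒    ▒      ┃ 
            ┃    helpers.css     ┃▓   ██   ▓  ░ ┃ 
            ┃    logger.c        ┃   ▓▓▓▓   █   ┃ 
            ┃    setup.py        ┃░  ▓░░▓  ░▒▓  ┃ 
            ┃                    ┃  ░    ░      ┃ 
            ┃                    ┃              ┃ 


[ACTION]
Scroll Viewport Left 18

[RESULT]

                 ┃..............             ┃View
                 ┃..............             ┃────
                 ┃..............             ┃    
                 ┃.............@             ┃    
                 ┃..............             ┃    
                 ┃..............             ┃    
                 ┃.....^^^......             ┃    
                 ┃......^^..┏━━━━━━━━━━━━━━━━━━━━┓
                 ┗━━━━━━━━━━┃ FileBrowser        ┃
                            ┠────────────────────┨
                            ┃> [-] workspace/    ┃
                            ┃    [+] templates/  ┃
                            ┃    setup.py        ┃
                            ┃    helpers.css     ┃
                            ┃    logger.c        ┃
                            ┃    setup.py        ┃
                            ┃                    ┃
                            ┃                    ┃


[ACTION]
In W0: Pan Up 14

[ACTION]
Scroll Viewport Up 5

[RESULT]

                 ┏━━━━━━━━━━━━━━━━━━━━━━━━━━━┓    
                 ┃ MapNavigator              ┃    
                 ┠───────────────────────────┨    
                 ┃..............             ┃    
                 ┃..............             ┃━━━━
                 ┃..............             ┃View
                 ┃..............             ┃────
                 ┃..............             ┃    
                 ┃.............@             ┃    
                 ┃..............             ┃    
                 ┃..............             ┃    
                 ┃.....^^^......             ┃    
                 ┃......^^..┏━━━━━━━━━━━━━━━━━━━━┓
                 ┗━━━━━━━━━━┃ FileBrowser        ┃
                            ┠────────────────────┨
                            ┃> [-] workspace/    ┃
                            ┃    [+] templates/  ┃
                            ┃    setup.py        ┃


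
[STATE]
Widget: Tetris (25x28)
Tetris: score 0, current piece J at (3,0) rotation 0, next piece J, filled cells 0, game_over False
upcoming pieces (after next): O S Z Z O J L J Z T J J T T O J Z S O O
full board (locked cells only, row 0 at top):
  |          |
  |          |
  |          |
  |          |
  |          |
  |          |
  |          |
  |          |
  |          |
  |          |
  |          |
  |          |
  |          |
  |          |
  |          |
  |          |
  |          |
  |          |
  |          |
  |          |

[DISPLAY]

   █      │Next:         
   ███    │█             
          │███           
          │              
          │              
          │              
          │Score:        
          │0             
          │              
          │              
          │              
          │              
          │              
          │              
          │              
          │              
          │              
          │              
          │              
          │              
          │              
          │              
          │              
          │              
          │              
          │              
          │              
          │              


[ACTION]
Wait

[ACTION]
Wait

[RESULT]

          │Next:         
          │█             
   █      │███           
   ███    │              
          │              
          │              
          │Score:        
          │0             
          │              
          │              
          │              
          │              
          │              
          │              
          │              
          │              
          │              
          │              
          │              
          │              
          │              
          │              
          │              
          │              
          │              
          │              
          │              
          │              


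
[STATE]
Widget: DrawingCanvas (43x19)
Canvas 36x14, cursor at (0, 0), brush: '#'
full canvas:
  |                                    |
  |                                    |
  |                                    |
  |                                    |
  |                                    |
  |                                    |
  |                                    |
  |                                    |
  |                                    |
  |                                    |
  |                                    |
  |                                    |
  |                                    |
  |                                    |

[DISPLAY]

+                                          
                                           
                                           
                                           
                                           
                                           
                                           
                                           
                                           
                                           
                                           
                                           
                                           
                                           
                                           
                                           
                                           
                                           
                                           


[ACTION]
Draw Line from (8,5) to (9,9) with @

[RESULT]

+                                          
                                           
                                           
                                           
                                           
                                           
                                           
                                           
     @@@                                   
        @@                                 
                                           
                                           
                                           
                                           
                                           
                                           
                                           
                                           
                                           


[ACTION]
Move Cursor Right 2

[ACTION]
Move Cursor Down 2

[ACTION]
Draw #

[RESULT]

                                           
                                           
  #                                        
                                           
                                           
                                           
                                           
                                           
     @@@                                   
        @@                                 
                                           
                                           
                                           
                                           
                                           
                                           
                                           
                                           
                                           


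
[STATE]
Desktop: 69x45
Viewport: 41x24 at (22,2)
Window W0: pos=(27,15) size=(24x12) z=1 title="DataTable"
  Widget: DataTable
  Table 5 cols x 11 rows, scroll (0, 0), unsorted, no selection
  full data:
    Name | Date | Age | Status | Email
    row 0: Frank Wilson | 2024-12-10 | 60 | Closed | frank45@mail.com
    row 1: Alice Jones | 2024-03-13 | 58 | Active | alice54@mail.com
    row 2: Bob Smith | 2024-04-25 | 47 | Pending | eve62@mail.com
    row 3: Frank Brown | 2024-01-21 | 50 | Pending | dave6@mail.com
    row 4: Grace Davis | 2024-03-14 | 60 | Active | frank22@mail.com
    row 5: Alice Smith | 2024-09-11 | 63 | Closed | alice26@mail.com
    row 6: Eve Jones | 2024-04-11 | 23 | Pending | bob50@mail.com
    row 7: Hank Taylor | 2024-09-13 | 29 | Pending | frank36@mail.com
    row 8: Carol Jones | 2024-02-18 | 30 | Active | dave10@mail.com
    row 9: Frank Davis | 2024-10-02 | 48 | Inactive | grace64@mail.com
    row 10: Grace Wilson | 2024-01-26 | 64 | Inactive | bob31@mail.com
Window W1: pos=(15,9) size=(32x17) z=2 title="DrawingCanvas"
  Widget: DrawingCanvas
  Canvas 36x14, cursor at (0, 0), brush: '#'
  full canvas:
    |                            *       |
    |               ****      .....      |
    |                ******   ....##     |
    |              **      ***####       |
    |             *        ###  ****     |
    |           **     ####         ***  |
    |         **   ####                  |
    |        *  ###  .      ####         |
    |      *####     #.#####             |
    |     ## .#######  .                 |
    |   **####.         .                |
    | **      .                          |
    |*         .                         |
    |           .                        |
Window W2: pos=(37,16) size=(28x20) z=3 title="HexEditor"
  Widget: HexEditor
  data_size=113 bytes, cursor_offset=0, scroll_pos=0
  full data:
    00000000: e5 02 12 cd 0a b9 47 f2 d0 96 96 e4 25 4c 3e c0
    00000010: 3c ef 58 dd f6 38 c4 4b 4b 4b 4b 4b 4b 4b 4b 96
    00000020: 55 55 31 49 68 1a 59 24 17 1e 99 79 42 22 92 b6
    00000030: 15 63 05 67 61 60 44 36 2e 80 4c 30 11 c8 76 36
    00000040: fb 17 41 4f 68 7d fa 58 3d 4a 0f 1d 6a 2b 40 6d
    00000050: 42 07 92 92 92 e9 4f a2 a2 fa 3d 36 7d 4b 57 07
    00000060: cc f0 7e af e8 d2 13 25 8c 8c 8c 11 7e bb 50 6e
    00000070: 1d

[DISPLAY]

                                         
                                         
                                         
                                         
                                         
                                         
                                         
━━━━━━━━━━━━━━━━━━━━━━━━┓                
ngCanvas                ┃                
────────────────────────┨                
                      * ┃                
         ****      .....┃                
          ******   ....#┃                
        **      ***#### ┃━━━┓            
       *       ┏━━━━━━━━━━━━━━━━━━━━━━━━━
     **     ###┃ HexEditor               
   **   ####   ┠─────────────────────────
  *  ###  .    ┃00000000  E5 02 12 cd 0a 
*####     #.###┃00000010  3c ef 58 dd f6 
# .#######  .  ┃00000020  55 55 31 49 68 
###.         . ┃00000030  15 63 05 67 61 
   .           ┃00000040  fb 17 41 4f 68 
    .          ┃00000050  42 07 92 92 92 
━━━━━━━━━━━━━━━┃00000060  cc f0 7e af e8 


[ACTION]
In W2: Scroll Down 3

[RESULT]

                                         
                                         
                                         
                                         
                                         
                                         
                                         
━━━━━━━━━━━━━━━━━━━━━━━━┓                
ngCanvas                ┃                
────────────────────────┨                
                      * ┃                
         ****      .....┃                
          ******   ....#┃                
        **      ***#### ┃━━━┓            
       *       ┏━━━━━━━━━━━━━━━━━━━━━━━━━
     **     ###┃ HexEditor               
   **   ####   ┠─────────────────────────
  *  ###  .    ┃00000030  15 63 05 67 61 
*####     #.###┃00000040  fb 17 41 4f 68 
# .#######  .  ┃00000050  42 07 92 92 92 
###.         . ┃00000060  cc f0 7e af e8 
   .           ┃00000070  1d             
    .          ┃                         
━━━━━━━━━━━━━━━┃                         


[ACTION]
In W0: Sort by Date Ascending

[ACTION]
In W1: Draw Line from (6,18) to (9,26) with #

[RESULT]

                                         
                                         
                                         
                                         
                                         
                                         
                                         
━━━━━━━━━━━━━━━━━━━━━━━━┓                
ngCanvas                ┃                
────────────────────────┨                
                      * ┃                
         ****      .....┃                
          ******   ....#┃                
        **      ***#### ┃━━━┓            
       *       ┏━━━━━━━━━━━━━━━━━━━━━━━━━
     **     ###┃ HexEditor               
   **   ###### ┠─────────────────────────
  *  ###  .   #┃00000030  15 63 05 67 61 
*####     #.###┃00000040  fb 17 41 4f 68 
# .#######  .  ┃00000050  42 07 92 92 92 
###.         . ┃00000060  cc f0 7e af e8 
   .           ┃00000070  1d             
    .          ┃                         
━━━━━━━━━━━━━━━┃                         


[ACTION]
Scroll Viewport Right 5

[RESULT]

                                         
                                         
                                         
                                         
                                         
                                         
                                         
━━━━━━━━━━━━━━━━━━━┓                     
vas                ┃                     
───────────────────┨                     
                 * ┃                     
    ****      .....┃                     
     ******   ....#┃                     
   **      ***#### ┃━━━┓                 
  *       ┏━━━━━━━━━━━━━━━━━━━━━━━━━━┓   
**     ###┃ HexEditor                ┃   
   ###### ┠──────────────────────────┨   
###  .   #┃00000030  15 63 05 67 61 6┃   
     #.###┃00000040  fb 17 41 4f 68 7┃   
#####  .  ┃00000050  42 07 92 92 92 e┃   
        . ┃00000060  cc f0 7e af e8 d┃   
          ┃00000070  1d              ┃   
          ┃                          ┃   
━━━━━━━━━━┃                          ┃   


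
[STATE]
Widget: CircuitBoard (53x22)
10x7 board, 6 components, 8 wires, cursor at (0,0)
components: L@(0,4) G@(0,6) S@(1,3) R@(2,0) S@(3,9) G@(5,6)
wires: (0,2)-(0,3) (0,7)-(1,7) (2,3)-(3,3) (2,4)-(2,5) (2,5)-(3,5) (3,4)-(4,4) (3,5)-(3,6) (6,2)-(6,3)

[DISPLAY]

   0 1 2 3 4 5 6 7 8 9                               
0  [.]      · ─ ·   L       G   ·                    
                                │                    
1               S               ·                    
                                                     
2   R           ·   · ─ ·                            
                │       │                            
3               ·   ·   · ─ ·           S            
                    │                                
4                   ·                                
                                                     
5                           G                        
                                                     
6           · ─ ·                                    
Cursor: (0,0)                                        
                                                     
                                                     
                                                     
                                                     
                                                     
                                                     
                                                     


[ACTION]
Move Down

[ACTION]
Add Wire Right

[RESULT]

   0 1 2 3 4 5 6 7 8 9                               
0           · ─ ·   L       G   ·                    
                                │                    
1  [.]─ ·       S               ·                    
                                                     
2   R           ·   · ─ ·                            
                │       │                            
3               ·   ·   · ─ ·           S            
                    │                                
4                   ·                                
                                                     
5                           G                        
                                                     
6           · ─ ·                                    
Cursor: (1,0)                                        
                                                     
                                                     
                                                     
                                                     
                                                     
                                                     
                                                     


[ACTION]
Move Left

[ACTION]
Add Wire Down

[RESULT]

   0 1 2 3 4 5 6 7 8 9                               
0           · ─ ·   L       G   ·                    
                                │                    
1  [.]─ ·       S               ·                    
    │                                                
2   R           ·   · ─ ·                            
                │       │                            
3               ·   ·   · ─ ·           S            
                    │                                
4                   ·                                
                                                     
5                           G                        
                                                     
6           · ─ ·                                    
Cursor: (1,0)                                        
                                                     
                                                     
                                                     
                                                     
                                                     
                                                     
                                                     


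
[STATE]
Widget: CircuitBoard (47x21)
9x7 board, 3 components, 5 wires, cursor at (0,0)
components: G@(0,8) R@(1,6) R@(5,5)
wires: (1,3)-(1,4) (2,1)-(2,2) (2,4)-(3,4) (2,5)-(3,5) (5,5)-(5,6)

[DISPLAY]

   0 1 2 3 4 5 6 7 8                           
0  [.]                              G          
                                               
1               · ─ ·       R                  
                                               
2       · ─ ·       ·   ·                      
                    │   │                      
3                   ·   ·                      
                                               
4                                              
                                               
5                       R ─ ·                  
                                               
6                                              
Cursor: (0,0)                                  
                                               
                                               
                                               
                                               
                                               
                                               


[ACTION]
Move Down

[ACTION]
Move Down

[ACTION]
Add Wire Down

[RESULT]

   0 1 2 3 4 5 6 7 8                           
0                                   G          
                                               
1               · ─ ·       R                  
                                               
2  [.]  · ─ ·       ·   ·                      
    │               │   │                      
3   ·               ·   ·                      
                                               
4                                              
                                               
5                       R ─ ·                  
                                               
6                                              
Cursor: (2,0)                                  
                                               
                                               
                                               
                                               
                                               
                                               


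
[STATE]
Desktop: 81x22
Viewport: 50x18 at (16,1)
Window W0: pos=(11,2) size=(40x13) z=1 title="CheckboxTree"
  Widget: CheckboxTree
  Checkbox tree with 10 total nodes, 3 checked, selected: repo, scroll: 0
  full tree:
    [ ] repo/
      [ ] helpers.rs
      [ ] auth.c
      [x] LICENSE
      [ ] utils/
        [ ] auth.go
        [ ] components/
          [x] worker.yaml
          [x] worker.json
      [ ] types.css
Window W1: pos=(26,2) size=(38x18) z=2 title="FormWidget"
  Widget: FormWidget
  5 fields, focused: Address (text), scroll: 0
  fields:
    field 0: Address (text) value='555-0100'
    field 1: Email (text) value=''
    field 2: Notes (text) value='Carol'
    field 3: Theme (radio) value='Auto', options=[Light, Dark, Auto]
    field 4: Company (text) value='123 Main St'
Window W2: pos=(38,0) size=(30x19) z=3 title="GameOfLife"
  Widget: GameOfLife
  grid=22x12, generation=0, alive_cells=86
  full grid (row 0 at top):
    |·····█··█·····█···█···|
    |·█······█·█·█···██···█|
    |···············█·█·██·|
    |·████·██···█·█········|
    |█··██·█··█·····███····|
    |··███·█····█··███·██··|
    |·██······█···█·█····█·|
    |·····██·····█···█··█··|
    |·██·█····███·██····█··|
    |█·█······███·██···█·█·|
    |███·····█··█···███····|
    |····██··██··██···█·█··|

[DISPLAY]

                      ┃ GameOfLife                
━━━━━━━━━━┏━━━━━━━━━━━┠───────────────────────────
ckboxTree ┃ FormWidget┃Gen: 0                     
──────────┠───────────┃·····█··█·····█···█···     
 repo/    ┃> Address: ┃·█······█·█·█···██···█     
 ] helpers┃  Email:   ┃···············█·█·██·     
 ] auth.c ┃  Notes:   ┃·████·██···█·█········     
x] LICENSE┃  Theme:   ┃█··██·█··█·····███····     
-] utils/ ┃  Company: ┃··███·█····█··███·██··     
 [ ] auth.┃           ┃·██······█···█·█····█·     
 [x] compo┃           ┃·····██·····█···█··█··     
   [x] wor┃           ┃·██·█····███·██····█··     
   [x] wor┃           ┃█·█······███·██···█·█·     
━━━━━━━━━━┃           ┃███·····█··█···███····     
          ┃           ┃····██··██··██···█·█··     
          ┃           ┃                           
          ┃           ┃                           
          ┃           ┗━━━━━━━━━━━━━━━━━━━━━━━━━━━


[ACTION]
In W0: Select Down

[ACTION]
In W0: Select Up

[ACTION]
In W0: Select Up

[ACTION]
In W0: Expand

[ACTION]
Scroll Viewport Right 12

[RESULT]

          ┃ GameOfLife                 ┃          
━━━━━━━━━━┠────────────────────────────┨          
FormWidget┃Gen: 0                      ┃          
──────────┃·····█··█·····█···█···      ┃          
 Address: ┃·█······█·█·█···██···█      ┃          
 Email:   ┃···············█·█·██·      ┃          
 Notes:   ┃·████·██···█·█········      ┃          
 Theme:   ┃█··██·█··█·····███····      ┃          
 Company: ┃··███·█····█··███·██··      ┃          
          ┃·██······█···█·█····█·      ┃          
          ┃·····██·····█···█··█··      ┃          
          ┃·██·█····███·██····█··      ┃          
          ┃█·█······███·██···█·█·      ┃          
          ┃███·····█··█···███····      ┃          
          ┃····██··██··██···█·█··      ┃          
          ┃                            ┃          
          ┃                            ┃          
          ┗━━━━━━━━━━━━━━━━━━━━━━━━━━━━┛          


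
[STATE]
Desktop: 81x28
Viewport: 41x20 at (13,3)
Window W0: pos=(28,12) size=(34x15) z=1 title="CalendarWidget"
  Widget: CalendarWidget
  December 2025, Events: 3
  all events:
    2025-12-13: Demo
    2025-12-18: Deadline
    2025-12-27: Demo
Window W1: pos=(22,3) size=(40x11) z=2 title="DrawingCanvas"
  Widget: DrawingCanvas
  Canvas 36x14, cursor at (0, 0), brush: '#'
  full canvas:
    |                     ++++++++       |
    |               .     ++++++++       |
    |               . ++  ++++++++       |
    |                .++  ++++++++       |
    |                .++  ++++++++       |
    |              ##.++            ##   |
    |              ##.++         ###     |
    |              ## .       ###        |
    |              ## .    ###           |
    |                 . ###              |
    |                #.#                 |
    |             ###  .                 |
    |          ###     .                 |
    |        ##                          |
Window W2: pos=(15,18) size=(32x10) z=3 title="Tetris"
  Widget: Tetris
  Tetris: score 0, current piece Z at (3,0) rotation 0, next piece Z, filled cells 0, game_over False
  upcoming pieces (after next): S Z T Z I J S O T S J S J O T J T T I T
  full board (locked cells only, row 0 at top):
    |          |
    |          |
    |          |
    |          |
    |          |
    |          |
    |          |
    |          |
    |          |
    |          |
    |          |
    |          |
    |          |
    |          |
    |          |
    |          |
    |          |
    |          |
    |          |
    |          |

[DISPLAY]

         ┏━━━━━━━━━━━━━━━━━━━━━━━━━━━━━━━
         ┃ DrawingCanvas                 
         ┠───────────────────────────────
         ┃+                    ++++++++  
         ┃               .     ++++++++  
         ┃               . ++  ++++++++  
         ┃                .++  ++++++++  
         ┃                .++  ++++++++  
         ┃              ##.++            
         ┃              ##.++         ###
         ┗━━━━━━━━━━━━━━━━━━━━━━━━━━━━━━━
               ┠─────────────────────────
               ┃         December 2025   
               ┃Mo Tu We Th Fr Sa Su     
               ┃ 1  2  3  4  5  6  7     
  ┏━━━━━━━━━━━━━━━━━━━━━━━━━━━━━━┓ 14    
  ┃ Tetris                       ┃ 21    
  ┠──────────────────────────────┨ 28    
  ┃          │Next:              ┃       
  ┃          │▓▓                 ┃       


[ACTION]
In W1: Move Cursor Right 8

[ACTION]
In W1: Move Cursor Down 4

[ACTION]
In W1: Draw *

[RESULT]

         ┏━━━━━━━━━━━━━━━━━━━━━━━━━━━━━━━
         ┃ DrawingCanvas                 
         ┠───────────────────────────────
         ┃                     ++++++++  
         ┃               .     ++++++++  
         ┃               . ++  ++++++++  
         ┃                .++  ++++++++  
         ┃        *       .++  ++++++++  
         ┃              ##.++            
         ┃              ##.++         ###
         ┗━━━━━━━━━━━━━━━━━━━━━━━━━━━━━━━
               ┠─────────────────────────
               ┃         December 2025   
               ┃Mo Tu We Th Fr Sa Su     
               ┃ 1  2  3  4  5  6  7     
  ┏━━━━━━━━━━━━━━━━━━━━━━━━━━━━━━┓ 14    
  ┃ Tetris                       ┃ 21    
  ┠──────────────────────────────┨ 28    
  ┃          │Next:              ┃       
  ┃          │▓▓                 ┃       


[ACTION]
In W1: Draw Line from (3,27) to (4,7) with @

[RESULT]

         ┏━━━━━━━━━━━━━━━━━━━━━━━━━━━━━━━
         ┃ DrawingCanvas                 
         ┠───────────────────────────────
         ┃                     ++++++++  
         ┃               .     ++++++++  
         ┃               . ++  ++++++++  
         ┃                .@@@@@@@@@@@+  
         ┃       @@@@@@@@@@++  ++++++++  
         ┃              ##.++            
         ┃              ##.++         ###
         ┗━━━━━━━━━━━━━━━━━━━━━━━━━━━━━━━
               ┠─────────────────────────
               ┃         December 2025   
               ┃Mo Tu We Th Fr Sa Su     
               ┃ 1  2  3  4  5  6  7     
  ┏━━━━━━━━━━━━━━━━━━━━━━━━━━━━━━┓ 14    
  ┃ Tetris                       ┃ 21    
  ┠──────────────────────────────┨ 28    
  ┃          │Next:              ┃       
  ┃          │▓▓                 ┃       


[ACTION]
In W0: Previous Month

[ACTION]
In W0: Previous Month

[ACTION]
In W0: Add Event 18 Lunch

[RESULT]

         ┏━━━━━━━━━━━━━━━━━━━━━━━━━━━━━━━
         ┃ DrawingCanvas                 
         ┠───────────────────────────────
         ┃                     ++++++++  
         ┃               .     ++++++++  
         ┃               . ++  ++++++++  
         ┃                .@@@@@@@@@@@+  
         ┃       @@@@@@@@@@++  ++++++++  
         ┃              ##.++            
         ┃              ##.++         ###
         ┗━━━━━━━━━━━━━━━━━━━━━━━━━━━━━━━
               ┠─────────────────────────
               ┃          October 2025   
               ┃Mo Tu We Th Fr Sa Su     
               ┃       1  2  3  4  5     
  ┏━━━━━━━━━━━━━━━━━━━━━━━━━━━━━━┓12     
  ┃ Tetris                       ┃ 19    
  ┠──────────────────────────────┨26     
  ┃          │Next:              ┃       
  ┃          │▓▓                 ┃       


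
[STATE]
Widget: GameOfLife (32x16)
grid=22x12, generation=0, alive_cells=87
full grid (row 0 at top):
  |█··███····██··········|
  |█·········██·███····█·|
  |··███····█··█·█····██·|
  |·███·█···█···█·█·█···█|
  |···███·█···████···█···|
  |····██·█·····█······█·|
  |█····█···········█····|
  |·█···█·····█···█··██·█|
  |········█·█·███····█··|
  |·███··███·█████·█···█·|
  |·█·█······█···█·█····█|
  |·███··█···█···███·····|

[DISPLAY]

Gen: 0                          
█··███····██··········          
█·········██·███····█·          
··███····█··█·█····██·          
·███·█···█···█·█·█···█          
···███·█···████···█···          
····██·█·····█······█·          
█····█···········█····          
·█···█·····█···█··██·█          
········█·█·███····█··          
·███··███·█████·█···█·          
·█·█······█···█·█····█          
·███··█···█···███·····          
                                
                                
                                


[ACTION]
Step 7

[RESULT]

Gen: 7                          
····██······█·········          
······█····█·█········          
···██····██··█·██·····          
···██······█··█····██·          
·····████████·········          
·········█·█··········          
······················          
········██··██·····██·          
·······███··██·····██·          
·····█·██·█·█·········          
··········█·█·········          
·········███··········          
                                
                                
                                


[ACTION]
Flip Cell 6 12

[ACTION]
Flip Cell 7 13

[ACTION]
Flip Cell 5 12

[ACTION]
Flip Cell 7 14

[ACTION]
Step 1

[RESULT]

Gen: 8                          
·····█······█·········          
···█······██·██·······          
···███····██·█·█······          
···█··██·····███······          
····██████···█········          
······██·█···█········          
········███·█·········          
·······█·█·██······██·          
······█···█·█······██·          
······██··█·█·········          
········█···█·········          
·········███··········          
                                
                                
                                
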